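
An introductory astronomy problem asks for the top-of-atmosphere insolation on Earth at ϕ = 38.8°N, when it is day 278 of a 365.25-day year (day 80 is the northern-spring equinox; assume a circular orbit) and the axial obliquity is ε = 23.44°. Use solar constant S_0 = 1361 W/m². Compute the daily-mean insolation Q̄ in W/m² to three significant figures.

Q̄ ≈ 293 W/m²

Solar longitude: L_s = 360° × (278 − 80)/365.25 = 195.154°.
sin δ = sin 23.44° × sin 195.154° = -0.10399, so δ = -5.969°.
cos h₀ = −tan(+38.8°) tan(-5.969°) = 0.0841, h₀ = 1.4866 rad.
Bracket: h₀ sin ϕ sin δ + cos ϕ cos δ sin h₀ = 1.4866×0.62660×-0.10399 + 0.77934×0.99458×0.99646 = -0.096867 + 0.772372 = 0.675505.
Q̄ = (S_0/π) × [bracket] = (1361/π) × 0.675505 = 292.6 W/m².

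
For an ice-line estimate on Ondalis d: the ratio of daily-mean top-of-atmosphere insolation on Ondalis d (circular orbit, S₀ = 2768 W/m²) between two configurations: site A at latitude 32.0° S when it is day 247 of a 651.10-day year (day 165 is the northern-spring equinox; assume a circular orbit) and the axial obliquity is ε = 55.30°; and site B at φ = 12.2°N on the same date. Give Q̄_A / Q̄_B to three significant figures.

Q̄_A / Q̄_B ≈ 0.273

— Configuration A (φ=-32.0°):
Solar longitude: λ_s = 360° × (247 − 165)/651.10 = 45.339°.
sin δ = sin 55.30° × sin 45.339° = 0.58477, so δ = +35.787°.
cos H₀ = −tan(-32.0°) tan(+35.787°) = 0.4504, H₀ = 1.1035 rad.
Bracket: H₀ sin φ sin δ + cos φ cos δ sin H₀ = 1.1035×-0.52992×0.58477 + 0.84805×0.81120×0.89280 = -0.341954 + 0.614191 = 0.272237.
Q̄ = (S₀/π) × [bracket] = (2768/π) × 0.272237 = 239.86 W/m².
— Configuration B (φ=+12.2°):
cos H₀ = −tan(+12.2°) tan(+35.787°) = -0.1559, H₀ = 1.7273 rad.
Bracket: H₀ sin φ sin δ + cos φ cos δ sin H₀ = 1.7273×0.21132×0.58477 + 0.97742×0.81120×0.98778 = 0.213449 + 0.783194 = 0.996643.
Q̄ = (S₀/π) × [bracket] = (2768/π) × 0.996643 = 878.12 W/m².
Ratio Q̄_A / Q̄_B = 239.86 / 878.12 = 0.2732.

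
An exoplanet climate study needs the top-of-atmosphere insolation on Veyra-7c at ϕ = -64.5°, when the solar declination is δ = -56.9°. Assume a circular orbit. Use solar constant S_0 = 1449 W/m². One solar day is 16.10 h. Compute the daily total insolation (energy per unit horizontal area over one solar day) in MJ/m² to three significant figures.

63.5 MJ/m²

cos h₀ = −tan(-64.5°) tan(-56.900°) = -3.2161 ≤ −1 ⇒ polar day, h₀ = π.
Bracket: h₀ sin ϕ sin δ + cos ϕ cos δ sin h₀ = 3.1416×-0.90259×-0.83772 + 0.43051×0.54610×0.00000 = 2.375419 + 0.000000 = 2.375419.
Q̄ = (S_0/π) × [bracket] = (1449/π) × 2.375419 = 1095.6 W/m².
Daily total = Q̄ × 16.10 h × 3600 s/h = 1095.6 × 16.10 × 3600 / 10⁶ = 63.50 MJ/m².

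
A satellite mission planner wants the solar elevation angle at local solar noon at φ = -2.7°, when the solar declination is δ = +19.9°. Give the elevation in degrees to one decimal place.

67.4°

At local noon the hour angle is zero, so the zenith angle equals |φ − δ| = |-2.7° − (+19.900°)| = 22.600°.
Elevation = 90° − 22.600° = 67.4°.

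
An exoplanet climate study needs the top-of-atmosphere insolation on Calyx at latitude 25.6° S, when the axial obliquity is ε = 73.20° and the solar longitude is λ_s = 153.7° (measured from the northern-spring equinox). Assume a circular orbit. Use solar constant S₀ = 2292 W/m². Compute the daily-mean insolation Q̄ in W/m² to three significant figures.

Q̄ ≈ 401 W/m²

Solar declination: sin δ = sin ε · sin λ_s = sin 73.20° × sin 153.7° = 0.42416, so δ = +25.098°.
cos H₀ = −tan(-25.6°) tan(+25.098°) = 0.2244, H₀ = 1.3445 rad.
Bracket: H₀ sin φ sin δ + cos φ cos δ sin H₀ = 1.3445×-0.43209×0.42416 + 0.90183×0.90559×0.97449 = -0.246414 + 0.795855 = 0.549441.
Q̄ = (S₀/π) × [bracket] = (2292/π) × 0.549441 = 400.9 W/m².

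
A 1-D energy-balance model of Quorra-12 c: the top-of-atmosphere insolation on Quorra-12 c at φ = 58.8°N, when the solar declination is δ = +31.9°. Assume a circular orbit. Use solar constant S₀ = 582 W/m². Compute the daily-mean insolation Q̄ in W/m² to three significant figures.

cos H₀ = −tan(+58.8°) tan(+31.900°) = -1.0278 ≤ −1 ⇒ polar day, H₀ = π.
Bracket: H₀ sin φ sin δ + cos φ cos δ sin H₀ = 3.1416×0.85536×0.52844 + 0.51803×0.84897×0.00000 = 1.420023 + 0.000000 = 1.420023.
Q̄ = (S₀/π) × [bracket] = (582/π) × 1.420023 = 263.1 W/m².

Q̄ ≈ 263 W/m²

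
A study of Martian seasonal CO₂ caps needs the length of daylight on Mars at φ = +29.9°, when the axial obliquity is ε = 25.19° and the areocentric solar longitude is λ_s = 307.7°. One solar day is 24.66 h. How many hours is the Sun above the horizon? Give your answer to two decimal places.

10.70 h

sin δ = sin 25.19° × sin 307.7° = -0.33676, so δ = -19.680°.
cos H₀ = −tan φ · tan δ = −tan(+29.9°) × tan(-19.680°) = 0.2057, so H₀ = 1.3637 rad = 78.13°.
Daylight = 2H₀/(2π) × 24.66 h = (1.3637/π) × 24.66 = 10.70 h.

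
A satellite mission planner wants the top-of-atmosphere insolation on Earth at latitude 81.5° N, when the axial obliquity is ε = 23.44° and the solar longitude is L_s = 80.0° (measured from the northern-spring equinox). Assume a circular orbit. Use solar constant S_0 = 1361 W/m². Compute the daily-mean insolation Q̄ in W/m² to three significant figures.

Solar declination: sin δ = sin ε · sin L_s = sin 23.44° × sin 80.0° = 0.39175, so δ = +23.063°.
cos h₀ = −tan(+81.5°) tan(+23.063°) = -2.8489 ≤ −1 ⇒ polar day, h₀ = π.
Bracket: h₀ sin ϕ sin δ + cos ϕ cos δ sin h₀ = 3.1416×0.98902×0.39175 + 0.14781×0.92007×0.00000 = 1.217208 + 0.000000 = 1.217208.
Q̄ = (S_0/π) × [bracket] = (1361/π) × 1.217208 = 527.3 W/m².

Q̄ ≈ 527 W/m²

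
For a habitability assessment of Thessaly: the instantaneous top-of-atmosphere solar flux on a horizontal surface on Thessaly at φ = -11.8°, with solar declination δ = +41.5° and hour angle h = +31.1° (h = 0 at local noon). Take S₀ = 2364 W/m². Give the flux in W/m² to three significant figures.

1.16e+03 W/m²

cos θ_z = sin φ sin δ + cos φ cos δ cos h = -0.135503 + 0.627754 = 0.492251.
Flux = S₀ · cos θ_z = 2364 × 0.492251 = 1164 W/m².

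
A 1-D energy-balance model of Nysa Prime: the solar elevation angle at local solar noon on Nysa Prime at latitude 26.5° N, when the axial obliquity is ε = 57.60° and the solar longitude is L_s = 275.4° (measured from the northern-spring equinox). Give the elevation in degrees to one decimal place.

Solar declination: sin δ = sin ε · sin L_s = sin 57.60° × sin 275.4° = -0.84058, so δ = -57.201°.
At local noon the hour angle is zero, so the zenith angle equals |ϕ − δ| = |+26.5° − (-57.201°)| = 83.701°.
Elevation = 90° − 83.701° = 6.3°.

6.3°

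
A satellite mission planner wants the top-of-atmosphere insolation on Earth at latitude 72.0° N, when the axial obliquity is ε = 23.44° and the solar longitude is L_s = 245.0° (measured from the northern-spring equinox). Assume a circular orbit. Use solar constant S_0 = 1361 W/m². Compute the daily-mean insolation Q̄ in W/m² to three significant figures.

Q̄ ≈ 0.00 W/m²

Solar declination: sin δ = sin ε · sin L_s = sin 23.44° × sin 245.0° = -0.36052, so δ = -21.132°.
cos h₀ = −tan(+72.0°) tan(-21.132°) = 1.1896 ≥ 1 ⇒ polar night, h₀ = 0 and Q̄ = 0.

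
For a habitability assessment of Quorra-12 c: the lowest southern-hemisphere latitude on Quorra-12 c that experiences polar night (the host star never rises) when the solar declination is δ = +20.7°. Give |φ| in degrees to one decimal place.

Polar night requires cos H₀ = −tan φ tan δ ≥ 1, i.e. tan φ tan δ ≤ −1.
The boundary is |tan φ| · |tan δ| = 1, so |φ| = 90° − |δ| = 90° − 20.7° = 69.3° in the southern hemisphere.

|φ| = 69.3°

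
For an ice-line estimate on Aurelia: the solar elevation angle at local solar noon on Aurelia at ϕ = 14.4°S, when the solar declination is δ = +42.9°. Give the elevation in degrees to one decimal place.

32.7°

At local noon the hour angle is zero, so the zenith angle equals |ϕ − δ| = |-14.4° − (+42.900°)| = 57.300°.
Elevation = 90° − 57.300° = 32.7°.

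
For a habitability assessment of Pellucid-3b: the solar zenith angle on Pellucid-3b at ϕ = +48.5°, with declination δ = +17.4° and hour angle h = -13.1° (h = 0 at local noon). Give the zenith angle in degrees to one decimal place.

cos θ_z = sin ϕ sin δ + cos ϕ cos δ cos h = 0.223968 + 0.615844 = 0.839812.
θ_z = arccos(0.839812) = 32.9°.

θ_z = 32.9°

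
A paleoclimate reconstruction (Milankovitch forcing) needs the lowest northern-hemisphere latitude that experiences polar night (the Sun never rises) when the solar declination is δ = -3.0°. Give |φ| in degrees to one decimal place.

Polar night requires cos H₀ = −tan φ tan δ ≥ 1, i.e. tan φ tan δ ≤ −1.
The boundary is |tan φ| · |tan δ| = 1, so |φ| = 90° − |δ| = 90° − 3.0° = 87.0° in the northern hemisphere.

|φ| = 87.0°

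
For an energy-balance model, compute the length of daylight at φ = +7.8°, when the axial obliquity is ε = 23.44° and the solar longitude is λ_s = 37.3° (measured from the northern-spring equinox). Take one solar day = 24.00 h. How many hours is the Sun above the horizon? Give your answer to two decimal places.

12.26 h

Solar declination: sin δ = sin ε · sin λ_s = sin 23.44° × sin 37.3° = 0.24106, so δ = +13.949°.
cos H₀ = −tan φ · tan δ = −tan(+7.8°) × tan(+13.949°) = -0.0340, so H₀ = 1.6048 rad = 91.95°.
Daylight = 2H₀/(2π) × 24.00 h = (1.6048/π) × 24.00 = 12.26 h.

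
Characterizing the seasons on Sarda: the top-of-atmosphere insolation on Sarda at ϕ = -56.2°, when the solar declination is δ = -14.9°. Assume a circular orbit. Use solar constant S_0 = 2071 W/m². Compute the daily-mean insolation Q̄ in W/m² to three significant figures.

cos h₀ = −tan(-56.2°) tan(-14.900°) = -0.3975, h₀ = 1.9795 rad.
Bracket: h₀ sin ϕ sin δ + cos ϕ cos δ sin h₀ = 1.9795×-0.83098×-0.25713 + 0.55630×0.96638×0.91762 = 0.422960 + 0.493310 = 0.916270.
Q̄ = (S_0/π) × [bracket] = (2071/π) × 0.916270 = 604.0 W/m².

Q̄ ≈ 604 W/m²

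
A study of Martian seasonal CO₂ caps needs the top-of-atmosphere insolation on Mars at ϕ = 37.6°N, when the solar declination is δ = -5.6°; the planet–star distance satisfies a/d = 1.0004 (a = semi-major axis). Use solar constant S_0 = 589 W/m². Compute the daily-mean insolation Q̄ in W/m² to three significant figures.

Q̄ ≈ 131 W/m²

cos h₀ = −tan(+37.6°) tan(-5.600°) = 0.0755, h₀ = 1.4952 rad.
Bracket: h₀ sin ϕ sin δ + cos ϕ cos δ sin h₀ = 1.4952×0.61015×-0.09758 + 0.79229×0.99523×0.99715 = -0.089022 + 0.786264 = 0.697242.
Inverse-square distance factor (a/d)² = 1.0004² = 1.000800.
Q̄ = (S_0/π) × 1.000800 × [bracket] = (589/π) × 1.000800 × 0.697242 = 130.8 W/m².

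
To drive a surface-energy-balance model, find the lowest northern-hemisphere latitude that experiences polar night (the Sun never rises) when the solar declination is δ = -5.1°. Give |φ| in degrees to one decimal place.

Polar night requires cos H₀ = −tan φ tan δ ≥ 1, i.e. tan φ tan δ ≤ −1.
The boundary is |tan φ| · |tan δ| = 1, so |φ| = 90° − |δ| = 90° − 5.1° = 84.9° in the northern hemisphere.

|φ| = 84.9°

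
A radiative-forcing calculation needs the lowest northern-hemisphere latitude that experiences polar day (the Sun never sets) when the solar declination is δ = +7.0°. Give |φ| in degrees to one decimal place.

Polar day requires cos H₀ = −tan φ tan δ ≤ −1, i.e. tan φ tan δ ≥ 1.
The boundary is |tan φ| · |tan δ| = 1, so |φ| = 90° − |δ| = 90° − 7.0° = 83.0° in the northern hemisphere.

|φ| = 83.0°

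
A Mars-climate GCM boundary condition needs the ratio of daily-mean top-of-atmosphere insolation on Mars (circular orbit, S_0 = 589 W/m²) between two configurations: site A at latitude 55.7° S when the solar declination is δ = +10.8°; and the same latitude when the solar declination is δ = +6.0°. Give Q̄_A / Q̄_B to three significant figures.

— Configuration A (ϕ=-55.7°):
cos h₀ = −tan(-55.7°) tan(+10.800°) = 0.2796, h₀ = 1.2874 rad.
Bracket: h₀ sin ϕ sin δ + cos ϕ cos δ sin h₀ = 1.2874×-0.82610×0.18738 + 0.56353×0.98229×0.96010 = -0.199283 + 0.531463 = 0.332180.
Q̄ = (S_0/π) × [bracket] = (589/π) × 0.332180 = 62.279 W/m².
— Configuration B (ϕ=-55.7°):
cos h₀ = −tan(-55.7°) tan(+6.000°) = 0.1541, h₀ = 1.4161 rad.
Bracket: h₀ sin ϕ sin δ + cos ϕ cos δ sin h₀ = 1.4161×-0.82610×0.10453 + 0.56353×0.99452×0.98806 = -0.122283 + 0.553750 = 0.431467.
Q̄ = (S_0/π) × [bracket] = (589/π) × 0.431467 = 80.893 W/m².
Ratio Q̄_A / Q̄_B = 62.279 / 80.893 = 0.7699.

Q̄_A / Q̄_B ≈ 0.770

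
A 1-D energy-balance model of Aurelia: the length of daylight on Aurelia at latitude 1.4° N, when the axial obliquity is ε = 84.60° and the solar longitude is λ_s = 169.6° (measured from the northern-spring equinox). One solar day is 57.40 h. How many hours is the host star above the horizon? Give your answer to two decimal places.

28.78 h

Solar declination: sin δ = sin ε · sin λ_s = sin 84.60° × sin 169.6° = 0.17972, so δ = +10.353°.
cos H₀ = −tan φ · tan δ = −tan(+1.4°) × tan(+10.353°) = -0.0045, so H₀ = 1.5753 rad = 90.26°.
Daylight = 2H₀/(2π) × 57.40 h = (1.5753/π) × 57.40 = 28.78 h.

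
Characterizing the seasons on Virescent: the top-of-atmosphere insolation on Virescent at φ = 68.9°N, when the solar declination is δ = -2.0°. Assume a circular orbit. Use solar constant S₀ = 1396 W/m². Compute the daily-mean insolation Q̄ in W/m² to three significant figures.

cos H₀ = −tan(+68.9°) tan(-2.000°) = 0.0905, H₀ = 1.4802 rad.
Bracket: H₀ sin φ sin δ + cos φ cos δ sin H₀ = 1.4802×0.93295×-0.03490 + 0.36000×0.99939×0.99590 = -0.048195 + 0.358305 = 0.310110.
Q̄ = (S₀/π) × [bracket] = (1396/π) × 0.310110 = 137.8 W/m².

Q̄ ≈ 138 W/m²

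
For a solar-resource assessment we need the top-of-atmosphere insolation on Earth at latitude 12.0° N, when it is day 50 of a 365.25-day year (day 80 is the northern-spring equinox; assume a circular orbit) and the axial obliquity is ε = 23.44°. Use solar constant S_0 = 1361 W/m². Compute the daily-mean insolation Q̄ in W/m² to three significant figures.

Q̄ ≈ 388 W/m²

Solar longitude: L_s = 360° × (50 − 80)/365.25 = -29.569°, i.e. -29.569° + 360° = 330.431°.
sin δ = sin 23.44° × sin 330.431° = -0.19630, so δ = -11.320°.
cos h₀ = −tan(+12.0°) tan(-11.320°) = 0.0426, h₀ = 1.5282 rad.
Bracket: h₀ sin ϕ sin δ + cos ϕ cos δ sin h₀ = 1.5282×0.20791×-0.19630 + 0.97815×0.98054×0.99909 = -0.062370 + 0.958242 = 0.895872.
Q̄ = (S_0/π) × [bracket] = (1361/π) × 0.895872 = 388.1 W/m².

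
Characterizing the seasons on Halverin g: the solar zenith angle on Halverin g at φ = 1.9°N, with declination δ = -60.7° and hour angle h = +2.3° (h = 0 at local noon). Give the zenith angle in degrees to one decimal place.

θ_z = 62.6°

cos θ_z = sin φ sin δ + cos φ cos δ cos h = -0.028914 + 0.488719 = 0.459805.
θ_z = arccos(0.459805) = 62.6°.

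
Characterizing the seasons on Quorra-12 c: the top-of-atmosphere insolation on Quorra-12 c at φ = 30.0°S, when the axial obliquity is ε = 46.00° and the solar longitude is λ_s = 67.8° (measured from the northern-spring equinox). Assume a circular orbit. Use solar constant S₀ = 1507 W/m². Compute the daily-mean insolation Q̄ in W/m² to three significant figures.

Solar declination: sin δ = sin ε · sin λ_s = sin 46.00° × sin 67.8° = 0.66602, so δ = +41.760°.
cos H₀ = −tan(-30.0°) tan(+41.760°) = 0.5155, H₀ = 1.0292 rad.
Bracket: H₀ sin φ sin δ + cos φ cos δ sin H₀ = 1.0292×-0.50000×0.66602 + 0.86603×0.74594×0.85689 = -0.342734 + 0.553556 = 0.210822.
Q̄ = (S₀/π) × [bracket] = (1507/π) × 0.210822 = 101.1 W/m².

Q̄ ≈ 101 W/m²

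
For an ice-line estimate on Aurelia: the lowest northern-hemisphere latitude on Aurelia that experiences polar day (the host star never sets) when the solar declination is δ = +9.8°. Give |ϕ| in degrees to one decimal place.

|ϕ| = 80.2°

Polar day requires cos h₀ = −tan ϕ tan δ ≤ −1, i.e. tan ϕ tan δ ≥ 1.
The boundary is |tan ϕ| · |tan δ| = 1, so |ϕ| = 90° − |δ| = 90° − 9.8° = 80.2° in the northern hemisphere.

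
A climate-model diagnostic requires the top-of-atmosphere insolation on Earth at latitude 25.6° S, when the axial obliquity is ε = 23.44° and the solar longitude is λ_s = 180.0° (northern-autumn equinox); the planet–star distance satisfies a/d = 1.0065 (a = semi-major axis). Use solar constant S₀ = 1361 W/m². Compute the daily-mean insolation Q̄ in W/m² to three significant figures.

Q̄ ≈ 396 W/m²

Solar declination: sin δ = sin ε · sin λ_s = sin 23.44° × sin 180.0° = 0.00000, so δ = +0.000°.
cos H₀ = −tan(-25.6°) tan(+0.000°) = 0.0000, H₀ = 1.5708 rad.
Bracket: H₀ sin φ sin δ + cos φ cos δ sin H₀ = 1.5708×-0.43209×0.00000 + 0.90183×1.00000×1.00000 = -0.000000 + 0.901830 = 0.901830.
Inverse-square distance factor (a/d)² = 1.0065² = 1.013042.
Q̄ = (S₀/π) × 1.013042 × [bracket] = (1361/π) × 1.013042 × 0.901830 = 395.8 W/m².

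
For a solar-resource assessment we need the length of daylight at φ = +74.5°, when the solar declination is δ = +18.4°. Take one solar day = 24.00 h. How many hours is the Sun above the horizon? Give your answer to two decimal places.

24.00 h

Sunrise equation: cos H₀ = −tan φ · tan δ = -1.1995 ≤ −1, so the Sun never sets (polar day) and H₀ = π.
Daylight = 2H₀/(2π) × 24.00 h = (3.1416/π) × 24.00 = 24.00 h.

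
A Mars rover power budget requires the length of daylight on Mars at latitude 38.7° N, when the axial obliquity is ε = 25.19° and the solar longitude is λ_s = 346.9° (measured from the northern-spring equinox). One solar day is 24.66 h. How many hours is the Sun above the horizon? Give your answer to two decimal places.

Solar declination: sin δ = sin ε · sin λ_s = sin 25.19° × sin 346.9° = -0.09647, so δ = -5.536°.
cos H₀ = −tan φ · tan δ = −tan(+38.7°) × tan(-5.536°) = 0.0776, so H₀ = 1.4931 rad = 85.55°.
Daylight = 2H₀/(2π) × 24.66 h = (1.4931/π) × 24.66 = 11.72 h.

11.72 h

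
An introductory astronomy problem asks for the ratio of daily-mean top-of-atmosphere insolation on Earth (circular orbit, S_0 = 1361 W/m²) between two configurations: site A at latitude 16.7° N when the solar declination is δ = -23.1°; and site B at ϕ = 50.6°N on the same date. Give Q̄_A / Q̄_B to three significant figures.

Q̄_A / Q̄_B ≈ 3.78

— Configuration A (ϕ=+16.7°):
cos h₀ = −tan(+16.7°) tan(-23.100°) = 0.1280, h₀ = 1.4425 rad.
Bracket: h₀ sin ϕ sin δ + cos ϕ cos δ sin h₀ = 1.4425×0.28736×-0.39234 + 0.95782×0.91982×0.99178 = -0.162632 + 0.873780 = 0.711148.
Q̄ = (S_0/π) × [bracket] = (1361/π) × 0.711148 = 308.08 W/m².
— Configuration B (ϕ=+50.6°):
cos h₀ = −tan(+50.6°) tan(-23.100°) = 0.5193, h₀ = 1.0248 rad.
Bracket: h₀ sin ϕ sin δ + cos ϕ cos δ sin h₀ = 1.0248×0.77273×-0.39234 + 0.63473×0.91982×0.85461 = -0.310692 + 0.498953 = 0.188261.
Q̄ = (S_0/π) × [bracket] = (1361/π) × 0.188261 = 81.558 W/m².
Ratio Q̄_A / Q̄_B = 308.08 / 81.558 = 3.777.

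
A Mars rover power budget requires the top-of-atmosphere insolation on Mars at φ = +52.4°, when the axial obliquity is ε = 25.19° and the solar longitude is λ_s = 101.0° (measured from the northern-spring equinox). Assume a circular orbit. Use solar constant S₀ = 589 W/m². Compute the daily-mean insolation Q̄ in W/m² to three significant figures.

Solar declination: sin δ = sin ε · sin λ_s = sin 25.19° × sin 101.0° = 0.41780, so δ = +24.696°.
cos H₀ = −tan(+52.4°) tan(+24.696°) = -0.5971, H₀ = 2.2107 rad.
Bracket: H₀ sin φ sin δ + cos φ cos δ sin H₀ = 2.2107×0.79229×0.41780 + 0.61015×0.90854×0.80214 = 0.731783 + 0.444663 = 1.176446.
Q̄ = (S₀/π) × [bracket] = (589/π) × 1.176446 = 220.6 W/m².

Q̄ ≈ 221 W/m²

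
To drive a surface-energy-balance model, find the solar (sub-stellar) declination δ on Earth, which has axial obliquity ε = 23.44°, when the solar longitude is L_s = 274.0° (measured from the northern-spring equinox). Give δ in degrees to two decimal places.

δ = -23.38°

sin δ = sin ε · sin L_s = sin 23.44° × sin 274.0° = -0.396820.
δ = arcsin(-0.396820) = -23.38°.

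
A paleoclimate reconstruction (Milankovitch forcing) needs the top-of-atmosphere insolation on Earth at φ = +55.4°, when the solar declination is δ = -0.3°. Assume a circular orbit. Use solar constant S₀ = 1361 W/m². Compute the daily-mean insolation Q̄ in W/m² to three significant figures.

Q̄ ≈ 243 W/m²

cos H₀ = −tan(+55.4°) tan(-0.300°) = 0.0076, H₀ = 1.5632 rad.
Bracket: H₀ sin φ sin δ + cos φ cos δ sin H₀ = 1.5632×0.82314×-0.00524 + 0.56784×0.99999×0.99997 = -0.006742 + 0.567817 = 0.561075.
Q̄ = (S₀/π) × [bracket] = (1361/π) × 0.561075 = 243.1 W/m².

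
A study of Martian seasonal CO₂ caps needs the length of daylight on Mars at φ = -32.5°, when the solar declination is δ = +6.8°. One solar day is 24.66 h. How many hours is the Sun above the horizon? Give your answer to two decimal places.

cos H₀ = −tan φ · tan δ = −tan(-32.5°) × tan(+6.800°) = 0.0760, so H₀ = 1.4948 rad = 85.64°.
Daylight = 2H₀/(2π) × 24.66 h = (1.4948/π) × 24.66 = 11.73 h.

11.73 h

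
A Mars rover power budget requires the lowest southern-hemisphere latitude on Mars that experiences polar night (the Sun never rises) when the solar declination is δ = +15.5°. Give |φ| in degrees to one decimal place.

|φ| = 74.5°

Polar night requires cos H₀ = −tan φ tan δ ≥ 1, i.e. tan φ tan δ ≤ −1.
The boundary is |tan φ| · |tan δ| = 1, so |φ| = 90° − |δ| = 90° − 15.5° = 74.5° in the southern hemisphere.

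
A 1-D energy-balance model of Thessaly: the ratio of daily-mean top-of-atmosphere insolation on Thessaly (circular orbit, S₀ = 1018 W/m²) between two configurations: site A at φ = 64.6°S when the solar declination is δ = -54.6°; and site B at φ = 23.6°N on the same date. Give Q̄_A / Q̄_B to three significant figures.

Q̄_A / Q̄_B ≈ 18.9

— Configuration A (φ=-64.6°):
cos H₀ = −tan(-64.6°) tan(-54.600°) = -2.9634 ≤ −1 ⇒ polar day, H₀ = π.
Bracket: H₀ sin φ sin δ + cos φ cos δ sin H₀ = 3.1416×-0.90334×-0.81513 + 0.42894×0.57928×0.00000 = 2.313284 + 0.000000 = 2.313284.
Q̄ = (S₀/π) × [bracket] = (1018/π) × 2.313284 = 749.60 W/m².
— Configuration B (φ=+23.6°):
cos H₀ = −tan(+23.6°) tan(-54.600°) = 0.6148, H₀ = 0.9087 rad.
Bracket: H₀ sin φ sin δ + cos φ cos δ sin H₀ = 0.9087×0.40035×-0.81513 + 0.91636×0.57928×0.78871 = -0.296543 + 0.418670 = 0.122127.
Q̄ = (S₀/π) × [bracket] = (1018/π) × 0.122127 = 39.574 W/m².
Ratio Q̄_A / Q̄_B = 749.60 / 39.574 = 18.94.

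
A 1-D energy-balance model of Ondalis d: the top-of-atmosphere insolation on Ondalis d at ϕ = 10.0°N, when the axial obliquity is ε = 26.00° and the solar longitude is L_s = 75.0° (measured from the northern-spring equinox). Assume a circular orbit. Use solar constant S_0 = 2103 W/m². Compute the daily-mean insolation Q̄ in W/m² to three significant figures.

Solar declination: sin δ = sin ε · sin L_s = sin 26.00° × sin 75.0° = 0.42343, so δ = +25.052°.
cos h₀ = −tan(+10.0°) tan(+25.052°) = -0.0824, h₀ = 1.6533 rad.
Bracket: h₀ sin ϕ sin δ + cos ϕ cos δ sin h₀ = 1.6533×0.17365×0.42343 + 0.98481×0.90593×0.99660 = 0.121565 + 0.889136 = 1.010701.
Q̄ = (S_0/π) × [bracket] = (2103/π) × 1.010701 = 676.6 W/m².

Q̄ ≈ 677 W/m²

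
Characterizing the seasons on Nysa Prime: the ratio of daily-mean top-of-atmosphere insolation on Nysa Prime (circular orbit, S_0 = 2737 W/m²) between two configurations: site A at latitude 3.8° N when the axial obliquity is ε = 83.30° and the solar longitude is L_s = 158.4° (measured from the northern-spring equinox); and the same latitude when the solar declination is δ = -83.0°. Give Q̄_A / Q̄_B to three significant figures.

— Configuration A (ϕ=+3.8°):
Solar declination: sin δ = sin ε · sin L_s = sin 83.30° × sin 158.4° = 0.36561, so δ = +21.445°.
cos h₀ = −tan(+3.8°) tan(+21.445°) = -0.0261, h₀ = 1.5969 rad.
Bracket: h₀ sin ϕ sin δ + cos ϕ cos δ sin h₀ = 1.5969×0.06627×0.36561 + 0.99780×0.93077×0.99966 = 0.038691 + 0.928407 = 0.967098.
Q̄ = (S_0/π) × [bracket] = (2737/π) × 0.967098 = 842.55 W/m².
— Configuration B (ϕ=+3.8°):
cos h₀ = −tan(+3.8°) tan(-83.000°) = 0.5409, h₀ = 0.9992 rad.
Bracket: h₀ sin ϕ sin δ + cos ϕ cos δ sin h₀ = 0.9992×0.06627×-0.99255 + 0.99780×0.12187×0.84106 = -0.065724 + 0.102274 = 0.036550.
Q̄ = (S_0/π) × [bracket] = (2737/π) × 0.036550 = 31.843 W/m².
Ratio Q̄_A / Q̄_B = 842.55 / 31.843 = 26.46.

Q̄_A / Q̄_B ≈ 26.5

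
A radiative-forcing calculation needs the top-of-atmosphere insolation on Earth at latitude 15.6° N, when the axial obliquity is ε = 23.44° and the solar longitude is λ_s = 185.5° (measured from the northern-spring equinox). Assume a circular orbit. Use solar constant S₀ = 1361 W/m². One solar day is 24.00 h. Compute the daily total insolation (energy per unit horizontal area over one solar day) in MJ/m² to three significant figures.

Solar declination: sin δ = sin ε · sin λ_s = sin 23.44° × sin 185.5° = -0.03813, so δ = -2.185°.
cos H₀ = −tan(+15.6°) tan(-2.185°) = 0.0107, H₀ = 1.5601 rad.
Bracket: H₀ sin φ sin δ + cos φ cos δ sin H₀ = 1.5601×0.26892×-0.03813 + 0.96316×0.99927×0.99994 = -0.015997 + 0.962399 = 0.946402.
Q̄ = (S₀/π) × [bracket] = (1361/π) × 0.946402 = 410.00 W/m².
Daily total = Q̄ × 24.00 h × 3600 s/h = 410.00 × 24.00 × 3600 / 10⁶ = 35.42 MJ/m².

35.4 MJ/m²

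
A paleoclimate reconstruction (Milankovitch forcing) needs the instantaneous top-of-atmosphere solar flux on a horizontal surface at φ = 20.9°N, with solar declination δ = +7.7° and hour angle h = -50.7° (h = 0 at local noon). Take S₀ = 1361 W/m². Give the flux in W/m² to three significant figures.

cos θ_z = sin φ sin δ + cos φ cos δ cos h = 0.047798 + 0.586372 = 0.634170.
Flux = S₀ · cos θ_z = 1361 × 0.634170 = 863.1 W/m².

863 W/m²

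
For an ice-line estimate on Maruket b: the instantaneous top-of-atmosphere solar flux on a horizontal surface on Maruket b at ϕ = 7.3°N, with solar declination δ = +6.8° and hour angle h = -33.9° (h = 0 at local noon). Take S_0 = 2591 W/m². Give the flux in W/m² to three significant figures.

2.16e+03 W/m²

cos θ_z = sin ϕ sin δ + cos ϕ cos δ cos h = 0.015045 + 0.817493 = 0.832538.
Flux = S_0 · cos θ_z = 2591 × 0.832538 = 2157 W/m².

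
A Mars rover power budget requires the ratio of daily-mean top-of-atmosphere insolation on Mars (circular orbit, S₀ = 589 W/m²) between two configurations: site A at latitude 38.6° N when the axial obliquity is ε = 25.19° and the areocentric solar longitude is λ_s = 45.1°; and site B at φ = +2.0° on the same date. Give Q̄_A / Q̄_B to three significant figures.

— Configuration A (φ=+38.6°):
sin δ = sin 25.19° × sin 45.1° = 0.30148, so δ = +17.547°.
cos H₀ = −tan(+38.6°) tan(+17.547°) = -0.2524, H₀ = 1.8260 rad.
Bracket: H₀ sin φ sin δ + cos φ cos δ sin H₀ = 1.8260×0.62388×0.30148 + 0.78152×0.95347×0.96762 = 0.343447 + 0.721028 = 1.064475.
Q̄ = (S₀/π) × [bracket] = (589/π) × 1.064475 = 199.57 W/m².
— Configuration B (φ=+2.0°):
cos H₀ = −tan(+2.0°) tan(+17.547°) = -0.0110, H₀ = 1.5818 rad.
Bracket: H₀ sin φ sin δ + cos φ cos δ sin H₀ = 1.5818×0.03490×0.30148 + 0.99939×0.95347×0.99994 = 0.016643 + 0.952831 = 0.969474.
Q̄ = (S₀/π) × [bracket] = (589/π) × 0.969474 = 181.76 W/m².
Ratio Q̄_A / Q̄_B = 199.57 / 181.76 = 1.098.

Q̄_A / Q̄_B ≈ 1.10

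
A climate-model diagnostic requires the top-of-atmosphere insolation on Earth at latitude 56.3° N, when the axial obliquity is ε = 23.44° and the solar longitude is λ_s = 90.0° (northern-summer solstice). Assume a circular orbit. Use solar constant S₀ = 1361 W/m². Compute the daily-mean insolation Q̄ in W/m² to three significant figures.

Q̄ ≈ 494 W/m²

Solar declination: sin δ = sin ε · sin λ_s = sin 23.44° × sin 90.0° = 0.39779, so δ = +23.440°.
cos H₀ = −tan(+56.3°) tan(+23.440°) = -0.6501, H₀ = 2.2785 rad.
Bracket: H₀ sin φ sin δ + cos φ cos δ sin H₀ = 2.2785×0.83195×0.39779 + 0.55484×0.91748×0.75984 = 0.754050 + 0.386800 = 1.140850.
Q̄ = (S₀/π) × [bracket] = (1361/π) × 1.140850 = 494.2 W/m².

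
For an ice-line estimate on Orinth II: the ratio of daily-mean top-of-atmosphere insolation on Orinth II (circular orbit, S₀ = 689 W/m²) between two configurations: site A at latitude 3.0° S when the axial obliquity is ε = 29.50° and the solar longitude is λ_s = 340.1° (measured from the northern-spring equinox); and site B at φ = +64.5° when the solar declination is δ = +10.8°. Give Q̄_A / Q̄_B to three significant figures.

Q̄_A / Q̄_B ≈ 1.38

— Configuration A (φ=-3.0°):
Solar declination: sin δ = sin ε · sin λ_s = sin 29.50° × sin 340.1° = -0.16761, so δ = -9.649°.
cos H₀ = −tan(-3.0°) tan(-9.649°) = -0.0089, H₀ = 1.5797 rad.
Bracket: H₀ sin φ sin δ + cos φ cos δ sin H₀ = 1.5797×-0.05234×-0.16761 + 0.99863×0.98585×0.99996 = 0.013858 + 0.984460 = 0.998318.
Q̄ = (S₀/π) × [bracket] = (689/π) × 0.998318 = 218.95 W/m².
— Configuration B (φ=+64.5°):
cos H₀ = −tan(+64.5°) tan(+10.800°) = -0.3999, H₀ = 1.9822 rad.
Bracket: H₀ sin φ sin δ + cos φ cos δ sin H₀ = 1.9822×0.90259×0.18738 + 0.43051×0.98229×0.91654 = 0.335244 + 0.387592 = 0.722836.
Q̄ = (S₀/π) × [bracket] = (689/π) × 0.722836 = 158.53 W/m².
Ratio Q̄_A / Q̄_B = 218.95 / 158.53 = 1.381.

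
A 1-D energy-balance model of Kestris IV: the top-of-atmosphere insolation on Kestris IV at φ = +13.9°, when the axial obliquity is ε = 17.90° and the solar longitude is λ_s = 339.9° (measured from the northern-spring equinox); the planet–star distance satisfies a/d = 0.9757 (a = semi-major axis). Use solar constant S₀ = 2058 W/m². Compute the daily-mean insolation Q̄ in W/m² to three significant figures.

Solar declination: sin δ = sin ε · sin λ_s = sin 17.90° × sin 339.9° = -0.10563, so δ = -6.063°.
cos H₀ = −tan(+13.9°) tan(-6.063°) = 0.0263, H₀ = 1.5445 rad.
Bracket: H₀ sin φ sin δ + cos φ cos δ sin H₀ = 1.5445×0.24023×-0.10563 + 0.97072×0.99441×0.99965 = -0.039192 + 0.964956 = 0.925764.
Inverse-square distance factor (a/d)² = 0.9757² = 0.951990.
Q̄ = (S₀/π) × 0.951990 × [bracket] = (2058/π) × 0.951990 × 0.925764 = 577.3 W/m².

Q̄ ≈ 577 W/m²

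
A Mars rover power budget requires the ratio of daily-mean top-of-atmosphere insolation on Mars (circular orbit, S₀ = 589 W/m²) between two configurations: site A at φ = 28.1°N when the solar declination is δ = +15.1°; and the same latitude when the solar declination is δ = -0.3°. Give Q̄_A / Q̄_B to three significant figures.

Q̄_A / Q̄_B ≈ 1.20

— Configuration A (φ=+28.1°):
cos H₀ = −tan(+28.1°) tan(+15.100°) = -0.1441, H₀ = 1.7154 rad.
Bracket: H₀ sin φ sin δ + cos φ cos δ sin H₀ = 1.7154×0.47101×0.26050 + 0.88213×0.96547×0.98957 = 0.210476 + 0.842787 = 1.053263.
Q̄ = (S₀/π) × [bracket] = (589/π) × 1.053263 = 197.47 W/m².
— Configuration B (φ=+28.1°):
cos H₀ = −tan(+28.1°) tan(-0.300°) = 0.0028, H₀ = 1.5680 rad.
Bracket: H₀ sin φ sin δ + cos φ cos δ sin H₀ = 1.5680×0.47101×-0.00524 + 0.88213×0.99999×1.00000 = -0.003870 + 0.882121 = 0.878251.
Q̄ = (S₀/π) × [bracket] = (589/π) × 0.878251 = 164.66 W/m².
Ratio Q̄_A / Q̄_B = 197.47 / 164.66 = 1.199.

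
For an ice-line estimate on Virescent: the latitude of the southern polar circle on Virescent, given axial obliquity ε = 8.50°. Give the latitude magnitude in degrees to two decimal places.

81.50°

The polar circle is the lowest latitude that experiences at least one full rotation of continuous darkness at the northern-summer solstice; it lies at |ϕ| = 90° − ε = 90° − 8.50° = 81.50°.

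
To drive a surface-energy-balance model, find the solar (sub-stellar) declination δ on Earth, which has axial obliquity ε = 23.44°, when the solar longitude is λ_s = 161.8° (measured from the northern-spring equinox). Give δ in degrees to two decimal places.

sin δ = sin ε · sin λ_s = sin 23.44° × sin 161.8° = 0.124243.
δ = arcsin(0.124243) = +7.14°.

δ = +7.14°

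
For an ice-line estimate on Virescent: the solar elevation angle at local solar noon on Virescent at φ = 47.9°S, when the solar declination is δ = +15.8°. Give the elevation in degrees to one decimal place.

26.3°

At local noon the hour angle is zero, so the zenith angle equals |φ − δ| = |-47.9° − (+15.800°)| = 63.700°.
Elevation = 90° − 63.700° = 26.3°.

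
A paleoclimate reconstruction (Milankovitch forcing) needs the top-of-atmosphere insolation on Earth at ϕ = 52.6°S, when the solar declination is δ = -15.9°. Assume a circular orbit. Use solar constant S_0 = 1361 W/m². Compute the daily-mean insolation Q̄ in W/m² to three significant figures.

Q̄ ≈ 419 W/m²

cos h₀ = −tan(-52.6°) tan(-15.900°) = -0.3726, h₀ = 1.9526 rad.
Bracket: h₀ sin ϕ sin δ + cos ϕ cos δ sin h₀ = 1.9526×-0.79441×-0.27396 + 0.60738×0.96174×0.92800 = 0.424957 + 0.542083 = 0.967040.
Q̄ = (S_0/π) × [bracket] = (1361/π) × 0.967040 = 418.9 W/m².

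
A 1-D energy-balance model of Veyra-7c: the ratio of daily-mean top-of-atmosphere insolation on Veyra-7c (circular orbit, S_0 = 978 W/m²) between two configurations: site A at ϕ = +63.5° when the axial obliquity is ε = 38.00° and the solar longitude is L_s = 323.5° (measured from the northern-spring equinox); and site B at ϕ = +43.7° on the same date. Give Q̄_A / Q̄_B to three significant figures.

— Configuration A (ϕ=+63.5°):
Solar declination: sin δ = sin ε · sin L_s = sin 38.00° × sin 323.5° = -0.36621, so δ = -21.482°.
cos h₀ = −tan(+63.5°) tan(-21.482°) = 0.7893, h₀ = 0.6611 rad.
Bracket: h₀ sin ϕ sin δ + cos ϕ cos δ sin h₀ = 0.6611×0.89493×-0.36621 + 0.44620×0.93053×0.61396 = -0.216664 + 0.254918 = 0.038254.
Q̄ = (S_0/π) × [bracket] = (978/π) × 0.038254 = 11.909 W/m².
— Configuration B (ϕ=+43.7°):
cos h₀ = −tan(+43.7°) tan(-21.482°) = 0.3761, h₀ = 1.1852 rad.
Bracket: h₀ sin ϕ sin δ + cos ϕ cos δ sin h₀ = 1.1852×0.69088×-0.36621 + 0.72297×0.93053×0.92659 = -0.299864 + 0.623359 = 0.323495.
Q̄ = (S_0/π) × [bracket] = (978/π) × 0.323495 = 100.71 W/m².
Ratio Q̄_A / Q̄_B = 11.909 / 100.71 = 0.1183.

Q̄_A / Q̄_B ≈ 0.118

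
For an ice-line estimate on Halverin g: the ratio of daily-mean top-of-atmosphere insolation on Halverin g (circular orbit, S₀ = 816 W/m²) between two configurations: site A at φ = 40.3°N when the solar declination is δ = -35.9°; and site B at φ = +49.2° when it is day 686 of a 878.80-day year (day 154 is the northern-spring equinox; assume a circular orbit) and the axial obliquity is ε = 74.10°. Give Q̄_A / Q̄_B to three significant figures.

— Configuration A (φ=+40.3°):
cos H₀ = −tan(+40.3°) tan(-35.900°) = 0.6139, H₀ = 0.9098 rad.
Bracket: H₀ sin φ sin δ + cos φ cos δ sin H₀ = 0.9098×0.64679×-0.58637 + 0.76267×0.81004×0.78939 = -0.345049 + 0.487680 = 0.142631.
Q̄ = (S₀/π) × [bracket] = (816/π) × 0.142631 = 37.047 W/m².
— Configuration B (φ=+49.2°):
Solar longitude: λ_s = 360° × (686 − 154)/878.80 = 217.934°.
sin δ = sin 74.10° × sin 217.934° = -0.59123, so δ = -36.244°.
cos H₀ = −tan(+49.2°) tan(-36.244°) = 0.8493, H₀ = 0.5562 rad.
Bracket: H₀ sin φ sin δ + cos φ cos δ sin H₀ = 0.5562×0.75700×-0.59123 + 0.65342×0.80650×0.52795 = -0.248933 + 0.278221 = 0.029288.
Q̄ = (S₀/π) × [bracket] = (816/π) × 0.029288 = 7.6073 W/m².
Ratio Q̄_A / Q̄_B = 37.047 / 7.6073 = 4.870.

Q̄_A / Q̄_B ≈ 4.87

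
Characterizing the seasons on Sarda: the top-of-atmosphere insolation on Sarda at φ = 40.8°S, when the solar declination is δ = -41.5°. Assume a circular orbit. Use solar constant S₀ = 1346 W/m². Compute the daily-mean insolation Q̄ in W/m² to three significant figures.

cos H₀ = −tan(-40.8°) tan(-41.500°) = -0.7637, H₀ = 2.4398 rad.
Bracket: H₀ sin φ sin δ + cos φ cos δ sin H₀ = 2.4398×-0.65342×-0.66262 + 0.75700×0.74896×0.64560 = 1.056358 + 0.366031 = 1.422389.
Q̄ = (S₀/π) × [bracket] = (1346/π) × 1.422389 = 609.4 W/m².

Q̄ ≈ 609 W/m²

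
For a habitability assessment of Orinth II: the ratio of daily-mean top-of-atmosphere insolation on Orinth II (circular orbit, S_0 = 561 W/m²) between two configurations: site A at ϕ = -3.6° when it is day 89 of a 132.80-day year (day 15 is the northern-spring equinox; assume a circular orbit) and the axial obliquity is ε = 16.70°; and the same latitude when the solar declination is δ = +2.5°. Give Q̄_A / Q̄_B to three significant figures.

Q̄_A / Q̄_B ≈ 1.01

— Configuration A (ϕ=-3.6°):
Solar longitude: L_s = 360° × (89 − 15)/132.80 = 200.602°.
sin δ = sin 16.70° × sin 200.602° = -0.10112, so δ = -5.803°.
cos h₀ = −tan(-3.6°) tan(-5.803°) = -0.0064, h₀ = 1.5772 rad.
Bracket: h₀ sin ϕ sin δ + cos ϕ cos δ sin h₀ = 1.5772×-0.06279×-0.10112 + 0.99803×0.99487×0.99998 = 0.010014 + 0.992890 = 1.002904.
Q̄ = (S_0/π) × [bracket] = (561/π) × 1.002904 = 179.09 W/m².
— Configuration B (ϕ=-3.6°):
cos h₀ = −tan(-3.6°) tan(+2.500°) = 0.0027, h₀ = 1.5680 rad.
Bracket: h₀ sin ϕ sin δ + cos ϕ cos δ sin h₀ = 1.5680×-0.06279×0.04362 + 0.99803×0.99905×1.00000 = -0.004295 + 0.997082 = 0.992787.
Q̄ = (S_0/π) × [bracket] = (561/π) × 0.992787 = 177.28 W/m².
Ratio Q̄_A / Q̄_B = 179.09 / 177.28 = 1.010.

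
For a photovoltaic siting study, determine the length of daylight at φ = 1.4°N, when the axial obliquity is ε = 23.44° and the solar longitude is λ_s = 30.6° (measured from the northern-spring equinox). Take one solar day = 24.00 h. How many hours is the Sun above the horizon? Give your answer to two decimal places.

12.04 h

Solar declination: sin δ = sin ε · sin λ_s = sin 23.44° × sin 30.6° = 0.20249, so δ = +11.683°.
cos H₀ = −tan φ · tan δ = −tan(+1.4°) × tan(+11.683°) = -0.0051, so H₀ = 1.5758 rad = 90.29°.
Daylight = 2H₀/(2π) × 24.00 h = (1.5758/π) × 24.00 = 12.04 h.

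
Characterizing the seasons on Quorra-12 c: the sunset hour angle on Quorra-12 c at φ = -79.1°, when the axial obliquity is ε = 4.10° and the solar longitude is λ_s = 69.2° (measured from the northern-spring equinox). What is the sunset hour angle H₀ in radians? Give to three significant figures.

H₀ = 1.22 rad

Solar declination: sin δ = sin ε · sin λ_s = sin 4.10° × sin 69.2° = 0.06684, so δ = +3.832°.
cos H₀ = −tan φ · tan δ = −tan(-79.1°) × tan(+3.832°) = 0.3479, so H₀ = 1.2155 rad = 69.64°.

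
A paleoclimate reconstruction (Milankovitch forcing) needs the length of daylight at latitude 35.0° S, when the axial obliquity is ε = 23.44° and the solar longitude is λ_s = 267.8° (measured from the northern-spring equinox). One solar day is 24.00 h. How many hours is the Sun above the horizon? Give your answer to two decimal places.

Solar declination: sin δ = sin ε · sin λ_s = sin 23.44° × sin 267.8° = -0.39750, so δ = -23.422°.
cos H₀ = −tan φ · tan δ = −tan(-35.0°) × tan(-23.422°) = -0.3033, so H₀ = 1.8790 rad = 107.66°.
Daylight = 2H₀/(2π) × 24.00 h = (1.8790/π) × 24.00 = 14.35 h.

14.35 h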